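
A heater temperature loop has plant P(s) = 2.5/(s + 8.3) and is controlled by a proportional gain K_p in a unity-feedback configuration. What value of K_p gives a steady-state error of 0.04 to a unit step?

K_p = 79.7

The loop is type 0, so e_ss(step) = 1/(1 + K_pos) with K_pos = K_p·P(0).
P(0) = 0.3012. Require 1/(1 + K_p·0.3012) = 0.04, so 1 + 0.3012·K_p = 25.
K_p = (25 − 1)/0.3012 = 79.7.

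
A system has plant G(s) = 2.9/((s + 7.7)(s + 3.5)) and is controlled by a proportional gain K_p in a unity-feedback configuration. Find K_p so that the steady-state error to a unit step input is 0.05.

K_p = 177

For a type-0 loop with proportional control, e_ss = 1/(1 + K_p·G(0)).
G(0) = 0.1076. Require 1/(1 + K_p·0.1076) = 0.05, so 1 + 0.1076·K_p = 20.
K_p = (20 − 1)/0.1076 = 177.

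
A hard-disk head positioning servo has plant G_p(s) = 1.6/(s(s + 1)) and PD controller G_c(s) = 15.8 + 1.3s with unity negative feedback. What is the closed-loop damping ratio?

ζ = 0.306

Forward path: (15.8 + 1.3s)·1.6/(s(s+1)). The closed-loop characteristic equation is s² + (1 + 1.6·1.3)s + 1.6·15.8 = 0.
That is s² + 3.08s + 25.28 = 0, so ω_n = 5.028 rad/s and ζ = 3.08/(2·5.028) = 0.3063.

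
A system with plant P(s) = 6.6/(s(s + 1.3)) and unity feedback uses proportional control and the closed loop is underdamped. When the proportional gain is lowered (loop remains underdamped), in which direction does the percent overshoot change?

ζ = 1.3/(2√(6.6K_p)) rises as K_p falls; higher damping means less overshoot.

decrease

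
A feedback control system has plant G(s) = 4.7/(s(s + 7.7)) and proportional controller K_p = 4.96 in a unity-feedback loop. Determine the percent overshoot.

The closed-loop denominator s² + 7.7s + 23.31 gives ω_n = √23.31 = 4.828 and ζ = 7.7/(2ω_n) = 0.7974.
%OS = 100·exp(−πζ/√(1−ζ²)) = 100·exp(−π·0.7974/√0.3642) = 1.57%.

1.57%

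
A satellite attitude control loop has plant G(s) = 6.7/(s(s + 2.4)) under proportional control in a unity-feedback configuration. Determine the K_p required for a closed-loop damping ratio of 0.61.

K_p = 0.578

Closed-loop characteristic equation: s² + 2.4s + K_p·6.7 = 0.
So ω_n = √(6.7K_p) and 2ζω_n = 2.4, giving ζ = 2.4/(2√(6.7K_p)).
Setting ζ = 0.61: √(6.7K_p) = 2.4/(2·0.61) = 1.967, so K_p = 3.87/6.7 = 0.578.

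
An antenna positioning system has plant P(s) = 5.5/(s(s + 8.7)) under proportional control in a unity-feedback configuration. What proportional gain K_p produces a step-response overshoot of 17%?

From %OS = 100·exp(−πζ/√(1−ζ²)) = 17%, ζ = −ln(0.17)/√(π²+ln²(0.17)) = 0.4913.
Characteristic equation s² + 8.7s + 5.5K_p = 0 gives ζ = 8.7/(2√(5.5K_p)).
Setting ζ = 0.4913: √(5.5K_p) = 8.7/(2·0.4913) = 8.855, so K_p = 78.4/5.5 = 14.3.

K_p = 14.3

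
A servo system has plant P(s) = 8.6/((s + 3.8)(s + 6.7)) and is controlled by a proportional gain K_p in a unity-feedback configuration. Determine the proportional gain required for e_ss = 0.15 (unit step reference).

The loop is type 0, so e_ss(step) = 1/(1 + K_pos) with K_pos = K_p·P(0).
P(0) = 0.3378. Require 1/(1 + K_p·0.3378) = 0.15, so 1 + 0.3378·K_p = 6.667.
K_p = (6.667 − 1)/0.3378 = 16.8.

K_p = 16.8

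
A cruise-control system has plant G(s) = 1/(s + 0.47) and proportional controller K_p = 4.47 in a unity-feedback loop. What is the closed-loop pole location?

Closed-loop transfer function: T(s) = K_p·G(s)/(1 + K_p·G(s)) = 4.47/(s + 0.47 + 4.47) = 4.47/(s + 4.94).
The closed-loop pole is at s = −4.94.

s = -4.94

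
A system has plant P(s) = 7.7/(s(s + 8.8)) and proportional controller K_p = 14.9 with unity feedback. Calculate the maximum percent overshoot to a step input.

24.3%

From 1 + K_pP(s) = 0: s² + 8.8s + 114.7 = 0 ⇒ ω_n = 10.71, ζ = 0.4108.
%OS = 100·exp(−πζ/√(1−ζ²)) = 100·exp(−π·0.4108/√0.8313) = 24.3%.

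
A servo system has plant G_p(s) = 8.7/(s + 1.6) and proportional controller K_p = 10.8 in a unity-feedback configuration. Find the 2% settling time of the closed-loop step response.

T_s ≈ 0.0419 s

Closed-loop transfer function: T(s) = K_p·G_p(s)/(1 + K_p·G_p(s)) = 93.96/(s + 1.6 + 93.96) = 93.96/(s + 95.56).
Time constant τ = 1/95.56 = 0.01046 s, so the 2% settling time is about 4τ = 0.0419 s.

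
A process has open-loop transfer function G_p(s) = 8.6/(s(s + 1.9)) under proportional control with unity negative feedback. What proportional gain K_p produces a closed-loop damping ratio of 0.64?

K_p = 0.256

Closed-loop characteristic equation: s² + 1.9s + K_p·8.6 = 0.
So ω_n = √(8.6K_p) and 2ζω_n = 1.9, giving ζ = 1.9/(2√(8.6K_p)).
Setting ζ = 0.64: √(8.6K_p) = 1.9/(2·0.64) = 1.484, so K_p = 2.203/8.6 = 0.256.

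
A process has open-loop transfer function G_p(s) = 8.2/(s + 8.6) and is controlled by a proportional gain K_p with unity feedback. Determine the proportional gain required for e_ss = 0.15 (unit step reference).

K_p = 5.94

The loop is type 0, so e_ss(step) = 1/(1 + K_pos) with K_pos = K_p·G_p(0).
G_p(0) = 0.9535. Require 1/(1 + K_p·0.9535) = 0.15, so 1 + 0.9535·K_p = 6.667.
K_p = (6.667 − 1)/0.9535 = 5.94.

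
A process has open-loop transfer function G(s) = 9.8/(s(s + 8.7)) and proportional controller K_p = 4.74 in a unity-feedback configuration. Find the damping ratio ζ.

With unity feedback the closed-loop characteristic equation is s² + 8.7s + 4.74·9.8 = s² + 8.7s + 46.45 = 0.
So ω_n² = 46.45 ⇒ ω_n = 6.816 rad/s, and ζ = 8.7/(2ω_n) = 0.638.

ζ = 0.638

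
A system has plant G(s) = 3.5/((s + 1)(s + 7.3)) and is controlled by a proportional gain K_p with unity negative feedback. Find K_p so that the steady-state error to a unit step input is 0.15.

Steady-state error for a unit step on this type-0 loop is 1/(1 + K_p·G(0)).
G(0) = 0.4795. Require 1/(1 + K_p·0.4795) = 0.15, so 1 + 0.4795·K_p = 6.667.
K_p = (6.667 − 1)/0.4795 = 11.8.

K_p = 11.8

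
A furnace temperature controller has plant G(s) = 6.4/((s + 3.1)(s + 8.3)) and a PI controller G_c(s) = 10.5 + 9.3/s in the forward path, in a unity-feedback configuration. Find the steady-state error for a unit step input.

The open loop G_c(s)G(s) has a pole at the origin (type 1), so the static position error constant is infinite and e_ss = 1/(1+∞) = 0.

0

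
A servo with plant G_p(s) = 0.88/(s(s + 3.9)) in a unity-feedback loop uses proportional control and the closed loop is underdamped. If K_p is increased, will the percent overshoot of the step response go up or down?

increase

Characteristic equation s² + 3.9s + K_p·0.88 = 0: raising K_p raises ω_n while 2ζω_n = 3.9 is fixed, so ζ falls and overshoot grows.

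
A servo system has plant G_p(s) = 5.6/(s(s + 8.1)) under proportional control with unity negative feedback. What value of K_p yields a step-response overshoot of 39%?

From %OS = 100·exp(−πζ/√(1−ζ²)) = 39%, ζ = −ln(0.39)/√(π²+ln²(0.39)) = 0.2871.
Characteristic equation s² + 8.1s + 5.6K_p = 0 gives ζ = 8.1/(2√(5.6K_p)).
Setting ζ = 0.2871: √(5.6K_p) = 8.1/(2·0.2871) = 14.11, so K_p = 199/5.6 = 35.5.

K_p = 35.5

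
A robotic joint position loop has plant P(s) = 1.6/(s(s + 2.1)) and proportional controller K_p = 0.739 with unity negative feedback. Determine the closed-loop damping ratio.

With unity feedback the closed-loop characteristic equation is s² + 2.1s + 0.739·1.6 = s² + 2.1s + 1.182 = 0.
Matching s² + 2ζω_n s + ω_n²: ω_n = √1.182 = 1.087 rad/s and 2ζω_n = 2.1, so ζ = 2.1/(2·1.087) = 0.966.

ζ = 0.966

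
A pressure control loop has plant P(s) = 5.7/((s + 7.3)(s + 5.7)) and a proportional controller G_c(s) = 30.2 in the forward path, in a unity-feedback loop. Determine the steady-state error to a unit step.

0.195

The loop is type 0. Static position error constant K_pos = G_c(0)·P(0) = 30.2·0.137 = 4.137.
Steady-state error to a unit step: e_ss = 1/(1+K_pos) = 1/5.137 = 0.195.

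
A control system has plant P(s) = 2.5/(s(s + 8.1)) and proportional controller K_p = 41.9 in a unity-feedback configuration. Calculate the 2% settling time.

T_s ≈ 0.988 s

Closed-loop characteristic equation: s² + 8.1s + 104.8 = 0, so ω_n = 10.23 rad/s and ζ = 8.1/(2·10.23) = 0.3957.
2% settling time T_s ≈ 4/(ζω_n) = 4/4.05 = 0.988 s.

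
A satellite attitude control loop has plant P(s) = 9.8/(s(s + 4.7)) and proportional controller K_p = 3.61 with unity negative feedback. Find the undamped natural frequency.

ω_n = 5.95 rad/s

With unity feedback the closed-loop characteristic equation is s² + 4.7s + 3.61·9.8 = s² + 4.7s + 35.38 = 0.
Matching s² + 2ζω_n s + ω_n²: ω_n = √35.38 = 5.948 rad/s and 2ζω_n = 4.7, so ζ = 4.7/(2·5.948) = 0.395.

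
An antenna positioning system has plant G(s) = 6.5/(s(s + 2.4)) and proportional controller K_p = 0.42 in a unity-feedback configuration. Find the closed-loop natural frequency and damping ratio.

The closed-loop denominator is s(s+2.4) + 0.42·6.5 = s² + 2.4s + 2.73.
So ω_n² = 2.73 ⇒ ω_n = 1.652 rad/s, and ζ = 2.4/(2ω_n) = 0.726.

ω_n = 1.65 rad/s, ζ = 0.726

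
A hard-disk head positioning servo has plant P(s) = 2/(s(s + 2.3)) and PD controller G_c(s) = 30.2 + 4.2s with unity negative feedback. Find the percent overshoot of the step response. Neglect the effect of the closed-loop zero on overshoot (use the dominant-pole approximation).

5.07%

Forward path: (30.2 + 4.2s)·2/(s(s+2.3)). The closed-loop characteristic equation is s² + (2.3 + 2·4.2)s + 2·30.2 = 0.
That is s² + 10.7s + 60.4 = 0, so ω_n = 7.772 rad/s and ζ = 10.7/(2·7.772) = 0.6884.
%OS = 100·exp(−πζ/√(1−ζ²)) = 5.07%.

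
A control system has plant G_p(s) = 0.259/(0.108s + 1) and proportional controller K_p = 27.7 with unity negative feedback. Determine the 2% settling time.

T_s ≈ 0.0528 s

Closed loop: T(s) = K_p·G_p/(1+K_p·G_p) = 7.174/(0.108s + 1 + 7.174), with pole at s = −(1 + 7.174)/0.108 = −75.69.
τ = 1/75.69 = 0.01321 s, so 2% settling time ≈ 4τ = 0.0528 s.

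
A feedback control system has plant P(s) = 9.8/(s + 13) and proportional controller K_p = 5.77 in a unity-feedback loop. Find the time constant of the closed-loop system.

Closed-loop transfer function: T(s) = K_p·P(s)/(1 + K_p·P(s)) = 56.55/(s + 13 + 56.55) = 56.55/(s + 69.55).
Time constant τ = 1/69.55 = 0.0144 s.

τ = 0.0144 s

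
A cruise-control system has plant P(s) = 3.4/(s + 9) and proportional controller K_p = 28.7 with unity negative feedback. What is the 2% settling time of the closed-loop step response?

Closed-loop transfer function: T(s) = K_p·P(s)/(1 + K_p·P(s)) = 97.58/(s + 9 + 97.58) = 97.58/(s + 106.6).
Time constant τ = 1/106.6 = 0.009383 s, so the 2% settling time is about 4τ = 0.0375 s.

T_s ≈ 0.0375 s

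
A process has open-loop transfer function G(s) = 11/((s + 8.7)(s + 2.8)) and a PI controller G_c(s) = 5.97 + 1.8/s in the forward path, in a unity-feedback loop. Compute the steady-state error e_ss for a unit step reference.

0

The open loop G_c(s)G(s) has a pole at the origin (type 1), so the static position error constant is infinite and e_ss = 1/(1+∞) = 0.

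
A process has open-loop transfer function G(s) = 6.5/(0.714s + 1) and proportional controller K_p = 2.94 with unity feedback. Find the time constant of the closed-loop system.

τ = 0.0355 s

Closed loop: T(s) = K_p·G/(1+K_p·G) = 19.11/(0.714s + 1 + 19.11), with pole at s = −(1 + 19.11)/0.714 = −28.17.
Closed-loop time constant τ = 1/28.17 = 0.0355 s.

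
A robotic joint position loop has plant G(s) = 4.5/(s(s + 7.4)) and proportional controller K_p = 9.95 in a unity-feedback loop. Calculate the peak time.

T_p = 0.563 s

From 1 + K_pG(s) = 0: s² + 7.4s + 44.77 = 0 ⇒ ω_n = 6.691, ζ = 0.5529.
Damped frequency ω_d = ω_n√(1−ζ²) = 5.575 rad/s, so peak time T_p = π/ω_d = 0.563 s.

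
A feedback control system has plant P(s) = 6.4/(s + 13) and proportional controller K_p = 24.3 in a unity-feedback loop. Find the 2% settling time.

T_s ≈ 0.0237 s

Closed-loop transfer function: T(s) = K_p·P(s)/(1 + K_p·P(s)) = 155.5/(s + 13 + 155.5) = 155.5/(s + 168.5).
Time constant τ = 1/168.5 = 0.005934 s, so the 2% settling time is about 4τ = 0.0237 s.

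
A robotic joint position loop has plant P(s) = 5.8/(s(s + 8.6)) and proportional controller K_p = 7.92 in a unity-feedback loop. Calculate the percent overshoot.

7.59%

Closed-loop characteristic equation: s² + 8.6s + 45.94 = 0, so ω_n = 6.778 rad/s and ζ = 8.6/(2·6.778) = 0.6344.
%OS = 100·exp(−πζ/√(1−ζ²)) = 100·exp(−π·0.6344/√0.5975) = 7.59%.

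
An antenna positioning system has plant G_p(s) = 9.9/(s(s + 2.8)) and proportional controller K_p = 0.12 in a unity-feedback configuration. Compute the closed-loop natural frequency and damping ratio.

ω_n = 1.09 rad/s, ζ = 1.28

The closed-loop denominator is s(s+2.8) + 0.12·9.9 = s² + 2.8s + 1.188.
Matching s² + 2ζω_n s + ω_n²: ω_n = √1.188 = 1.09 rad/s and 2ζω_n = 2.8, so ζ = 2.8/(2·1.09) = 1.28.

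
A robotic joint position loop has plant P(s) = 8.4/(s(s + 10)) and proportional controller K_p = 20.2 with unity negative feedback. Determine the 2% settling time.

T_s ≈ 0.8 s

The closed-loop denominator s² + 10s + 169.7 gives ω_n = √169.7 = 13.03 and ζ = 10/(2ω_n) = 0.3838.
2% settling time T_s ≈ 4/(ζω_n) = 4/5 = 0.8 s.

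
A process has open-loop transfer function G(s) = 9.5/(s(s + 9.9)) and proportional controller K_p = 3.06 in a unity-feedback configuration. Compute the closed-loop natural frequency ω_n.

ω_n = 5.39 rad/s

The closed-loop denominator is s(s+9.9) + 3.06·9.5 = s² + 9.9s + 29.07.
So ω_n² = 29.07 ⇒ ω_n = 5.392 rad/s, and ζ = 9.9/(2ω_n) = 0.918.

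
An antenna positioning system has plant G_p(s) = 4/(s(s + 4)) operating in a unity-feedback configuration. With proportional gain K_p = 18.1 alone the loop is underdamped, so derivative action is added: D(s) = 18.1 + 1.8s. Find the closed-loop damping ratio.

Forward path: (18.1 + 1.8s)·4/(s(s+4)). The closed-loop characteristic equation is s² + (4 + 4·1.8)s + 4·18.1 = 0.
That is s² + 11.2s + 72.4 = 0, so ω_n = 8.509 rad/s and ζ = 11.2/(2·8.509) = 0.6581.

ζ = 0.658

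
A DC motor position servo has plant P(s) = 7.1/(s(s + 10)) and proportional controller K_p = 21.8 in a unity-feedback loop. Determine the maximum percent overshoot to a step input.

Closed-loop characteristic equation: s² + 10s + 154.8 = 0, so ω_n = 12.44 rad/s and ζ = 10/(2·12.44) = 0.4019.
%OS = 100·exp(−πζ/√(1−ζ²)) = 100·exp(−π·0.4019/√0.8385) = 25.2%.

25.2%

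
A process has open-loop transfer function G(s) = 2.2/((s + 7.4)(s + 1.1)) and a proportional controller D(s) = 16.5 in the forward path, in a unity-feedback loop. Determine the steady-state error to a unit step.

The loop is type 0. Static position error constant K_pos = D(0)·G(0) = 16.5·0.2703 = 4.459.
Steady-state error to a unit step: e_ss = 1/(1+K_pos) = 1/5.459 = 0.183.

0.183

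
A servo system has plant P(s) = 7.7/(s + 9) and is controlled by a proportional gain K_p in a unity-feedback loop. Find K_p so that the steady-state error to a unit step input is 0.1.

K_p = 10.5

For a type-0 loop with proportional control, e_ss = 1/(1 + K_p·P(0)).
P(0) = 0.8556. Require 1/(1 + K_p·0.8556) = 0.1, so 1 + 0.8556·K_p = 10.
K_p = (10 − 1)/0.8556 = 10.5.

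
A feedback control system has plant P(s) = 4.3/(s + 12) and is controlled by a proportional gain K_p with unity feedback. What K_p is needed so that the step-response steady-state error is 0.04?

For a type-0 loop with proportional control, e_ss = 1/(1 + K_p·P(0)).
P(0) = 0.3583. Require 1/(1 + K_p·0.3583) = 0.04, so 1 + 0.3583·K_p = 25.
K_p = (25 − 1)/0.3583 = 67.

K_p = 67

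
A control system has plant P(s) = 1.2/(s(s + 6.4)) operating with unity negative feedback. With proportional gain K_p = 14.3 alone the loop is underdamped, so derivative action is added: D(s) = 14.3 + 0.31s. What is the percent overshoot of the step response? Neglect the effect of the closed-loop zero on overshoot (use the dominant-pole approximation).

1.16%

Forward path: (14.3 + 0.31s)·1.2/(s(s+6.4)). The closed-loop characteristic equation is s² + (6.4 + 1.2·0.31)s + 1.2·14.3 = 0.
That is s² + 6.772s + 17.16 = 0, so ω_n = 4.142 rad/s and ζ = 6.772/(2·4.142) = 0.8174.
%OS = 100·exp(−πζ/√(1−ζ²)) = 1.16%.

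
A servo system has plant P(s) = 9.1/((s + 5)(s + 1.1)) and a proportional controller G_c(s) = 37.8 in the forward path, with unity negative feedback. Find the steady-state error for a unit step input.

0.0157

The loop is type 0. Static position error constant K_pos = G_c(0)·P(0) = 37.8·1.655 = 62.54.
Steady-state error to a unit step: e_ss = 1/(1+K_pos) = 1/63.54 = 0.0157.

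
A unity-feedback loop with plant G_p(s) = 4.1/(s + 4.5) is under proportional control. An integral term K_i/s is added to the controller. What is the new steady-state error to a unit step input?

The integrator makes K_pos = lim_{s→0} C(s)G(s) infinite, so e_ss = 1/(1+K_pos) = 0.

0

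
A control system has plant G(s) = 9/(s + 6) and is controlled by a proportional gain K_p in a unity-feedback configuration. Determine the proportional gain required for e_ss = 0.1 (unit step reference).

K_p = 6

For a type-0 loop with proportional control, e_ss = 1/(1 + K_p·G(0)).
G(0) = 1.5. Require 1/(1 + K_p·1.5) = 0.1, so 1 + 1.5·K_p = 10.
K_p = (10 − 1)/1.5 = 6.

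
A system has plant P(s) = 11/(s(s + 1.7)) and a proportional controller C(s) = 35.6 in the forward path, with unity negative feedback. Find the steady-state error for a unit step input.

The open loop C(s)P(s) has a pole at the origin (type 1), so the static position error constant is infinite and e_ss = 1/(1+∞) = 0.

0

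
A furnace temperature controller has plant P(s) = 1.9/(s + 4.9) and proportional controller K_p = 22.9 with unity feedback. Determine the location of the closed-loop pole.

s = -48.41

Closed-loop transfer function: T(s) = K_p·P(s)/(1 + K_p·P(s)) = 43.51/(s + 4.9 + 43.51) = 43.51/(s + 48.41).
The closed-loop pole is at s = −48.41.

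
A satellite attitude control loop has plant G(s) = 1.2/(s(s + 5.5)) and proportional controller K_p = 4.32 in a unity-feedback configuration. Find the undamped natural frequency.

With unity feedback the closed-loop characteristic equation is s² + 5.5s + 4.32·1.2 = s² + 5.5s + 5.184 = 0.
So ω_n² = 5.184 ⇒ ω_n = 2.277 rad/s, and ζ = 5.5/(2ω_n) = 1.21.

ω_n = 2.28 rad/s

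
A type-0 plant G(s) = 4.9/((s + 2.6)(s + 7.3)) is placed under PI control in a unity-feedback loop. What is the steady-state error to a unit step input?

0

The PI controller's integrator makes the forward path type 1, so e_ss to a step is zero.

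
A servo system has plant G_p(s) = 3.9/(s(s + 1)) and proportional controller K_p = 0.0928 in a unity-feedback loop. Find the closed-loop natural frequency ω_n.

ω_n = 0.602 rad/s

1 + K_p·G_p(s) = 0 gives s² + 1s + 0.3619 = 0.
So ω_n² = 0.3619 ⇒ ω_n = 0.6016 rad/s, and ζ = 1/(2ω_n) = 0.831.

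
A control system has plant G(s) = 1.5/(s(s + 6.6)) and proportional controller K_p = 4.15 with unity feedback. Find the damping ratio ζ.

ζ = 1.32

1 + K_p·G(s) = 0 gives s² + 6.6s + 6.225 = 0.
Matching s² + 2ζω_n s + ω_n²: ω_n = √6.225 = 2.495 rad/s and 2ζω_n = 6.6, so ζ = 6.6/(2·2.495) = 1.32.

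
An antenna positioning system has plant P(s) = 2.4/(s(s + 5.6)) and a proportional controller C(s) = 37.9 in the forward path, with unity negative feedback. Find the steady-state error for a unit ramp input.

The loop has one pole at the origin (type 1). Velocity error constant K_v = lim_{s→0} s·C(s)P(s) = 37.9·2.4/5.6 = 16.24.
Steady-state error to a unit ramp: e_ss = 1/K_v = 0.0616.

0.0616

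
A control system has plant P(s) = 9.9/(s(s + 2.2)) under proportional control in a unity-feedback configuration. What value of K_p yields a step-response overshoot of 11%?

K_p = 0.37

From %OS = 100·exp(−πζ/√(1−ζ²)) = 11%, ζ = −ln(0.11)/√(π²+ln²(0.11)) = 0.5749.
Characteristic equation s² + 2.2s + 9.9K_p = 0 gives ζ = 2.2/(2√(9.9K_p)).
Setting ζ = 0.5749: √(9.9K_p) = 2.2/(2·0.5749) = 1.913, so K_p = 3.661/9.9 = 0.37.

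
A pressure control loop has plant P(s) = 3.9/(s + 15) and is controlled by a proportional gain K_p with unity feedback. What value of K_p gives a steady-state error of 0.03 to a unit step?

K_p = 124

Steady-state error for a unit step on this type-0 loop is 1/(1 + K_p·P(0)).
P(0) = 0.26. Require 1/(1 + K_p·0.26) = 0.03, so 1 + 0.26·K_p = 33.33.
K_p = (33.33 − 1)/0.26 = 124.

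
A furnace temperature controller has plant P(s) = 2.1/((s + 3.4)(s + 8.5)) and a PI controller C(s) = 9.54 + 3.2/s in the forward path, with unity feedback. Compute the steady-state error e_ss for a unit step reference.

The open loop C(s)P(s) has a pole at the origin (type 1), so the static position error constant is infinite and e_ss = 1/(1+∞) = 0.

0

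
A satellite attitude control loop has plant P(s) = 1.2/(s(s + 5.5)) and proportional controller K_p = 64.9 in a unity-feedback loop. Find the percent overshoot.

35.7%

The closed-loop denominator s² + 5.5s + 77.88 gives ω_n = √77.88 = 8.825 and ζ = 5.5/(2ω_n) = 0.3116.
%OS = 100·exp(−πζ/√(1−ζ²)) = 100·exp(−π·0.3116/√0.9029) = 35.7%.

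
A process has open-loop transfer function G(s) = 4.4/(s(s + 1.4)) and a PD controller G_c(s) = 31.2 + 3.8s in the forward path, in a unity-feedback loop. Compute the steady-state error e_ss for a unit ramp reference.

0.0102

The loop has one pole at the origin (type 1). Velocity error constant K_v = lim_{s→0} s·G_c(s)G(s) = 31.2·4.4/1.4 = 98.06.
Steady-state error to a unit ramp: e_ss = 1/K_v = 0.0102.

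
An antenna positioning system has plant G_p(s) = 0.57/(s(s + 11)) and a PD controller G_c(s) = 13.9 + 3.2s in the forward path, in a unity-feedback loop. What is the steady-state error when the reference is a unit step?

The open loop G_c(s)G_p(s) has a pole at the origin (type 1), so the static position error constant is infinite and e_ss = 1/(1+∞) = 0.

0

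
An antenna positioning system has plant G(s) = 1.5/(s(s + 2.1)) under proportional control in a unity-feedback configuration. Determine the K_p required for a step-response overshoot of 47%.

From %OS = 100·exp(−πζ/√(1−ζ²)) = 47%, ζ = −ln(0.47)/√(π²+ln²(0.47)) = 0.2337.
Characteristic equation s² + 2.1s + 1.5K_p = 0 gives ζ = 2.1/(2√(1.5K_p)).
Setting ζ = 0.2337: √(1.5K_p) = 2.1/(2·0.2337) = 4.493, so K_p = 20.19/1.5 = 13.5.

K_p = 13.5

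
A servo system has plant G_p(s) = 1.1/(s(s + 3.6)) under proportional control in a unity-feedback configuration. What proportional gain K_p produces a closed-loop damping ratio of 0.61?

K_p = 7.92

Closed-loop characteristic equation: s² + 3.6s + K_p·1.1 = 0.
So ω_n = √(1.1K_p) and 2ζω_n = 3.6, giving ζ = 3.6/(2√(1.1K_p)).
Setting ζ = 0.61: √(1.1K_p) = 3.6/(2·0.61) = 2.951, so K_p = 8.707/1.1 = 7.92.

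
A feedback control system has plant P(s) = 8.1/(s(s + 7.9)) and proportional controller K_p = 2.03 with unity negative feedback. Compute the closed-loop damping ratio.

ζ = 0.974

The closed-loop denominator is s(s+7.9) + 2.03·8.1 = s² + 7.9s + 16.44.
So ω_n² = 16.44 ⇒ ω_n = 4.055 rad/s, and ζ = 7.9/(2ω_n) = 0.974.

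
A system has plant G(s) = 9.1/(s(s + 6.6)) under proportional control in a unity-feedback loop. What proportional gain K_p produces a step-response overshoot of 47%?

From %OS = 100·exp(−πζ/√(1−ζ²)) = 47%, ζ = −ln(0.47)/√(π²+ln²(0.47)) = 0.2337.
Characteristic equation s² + 6.6s + 9.1K_p = 0 gives ζ = 6.6/(2√(9.1K_p)).
Setting ζ = 0.2337: √(9.1K_p) = 6.6/(2·0.2337) = 14.12, so K_p = 199.4/9.1 = 21.9.

K_p = 21.9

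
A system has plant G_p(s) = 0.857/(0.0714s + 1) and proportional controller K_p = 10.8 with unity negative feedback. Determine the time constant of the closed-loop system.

τ = 0.00696 s

Closed loop: T(s) = K_p·G_p/(1+K_p·G_p) = 9.256/(0.0714s + 1 + 9.256), with pole at s = −(1 + 9.256)/0.0714 = −143.6.
Closed-loop time constant τ = 1/143.6 = 0.00696 s.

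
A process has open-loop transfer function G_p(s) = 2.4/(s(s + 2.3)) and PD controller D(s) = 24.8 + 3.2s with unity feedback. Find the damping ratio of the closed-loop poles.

ζ = 0.647

Forward path: (24.8 + 3.2s)·2.4/(s(s+2.3)). The closed-loop characteristic equation is s² + (2.3 + 2.4·3.2)s + 2.4·24.8 = 0.
That is s² + 9.98s + 59.52 = 0, so ω_n = 7.715 rad/s and ζ = 9.98/(2·7.715) = 0.6468.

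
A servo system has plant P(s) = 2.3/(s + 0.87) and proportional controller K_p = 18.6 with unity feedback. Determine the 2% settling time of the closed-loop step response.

Closed-loop transfer function: T(s) = K_p·P(s)/(1 + K_p·P(s)) = 42.78/(s + 0.87 + 42.78) = 42.78/(s + 43.65).
Time constant τ = 1/43.65 = 0.02291 s, so the 2% settling time is about 4τ = 0.0916 s.

T_s ≈ 0.0916 s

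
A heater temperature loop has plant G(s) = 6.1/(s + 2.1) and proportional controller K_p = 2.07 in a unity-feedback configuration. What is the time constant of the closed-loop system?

Closed-loop transfer function: T(s) = K_p·G(s)/(1 + K_p·G(s)) = 12.63/(s + 2.1 + 12.63) = 12.63/(s + 14.73).
Time constant τ = 1/14.73 = 0.0679 s.

τ = 0.0679 s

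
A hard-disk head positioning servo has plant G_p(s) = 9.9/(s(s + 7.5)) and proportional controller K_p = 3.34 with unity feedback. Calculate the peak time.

T_p = 0.721 s

The closed-loop denominator s² + 7.5s + 33.07 gives ω_n = √33.07 = 5.75 and ζ = 7.5/(2ω_n) = 0.6521.
Damped frequency ω_d = ω_n√(1−ζ²) = 4.359 rad/s, so peak time T_p = π/ω_d = 0.721 s.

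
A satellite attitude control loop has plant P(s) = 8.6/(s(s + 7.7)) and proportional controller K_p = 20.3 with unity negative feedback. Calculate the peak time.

T_p = 0.249 s

Closed-loop characteristic equation: s² + 7.7s + 174.6 = 0, so ω_n = 13.21 rad/s and ζ = 7.7/(2·13.21) = 0.2914.
Damped frequency ω_d = ω_n√(1−ζ²) = 12.64 rad/s, so peak time T_p = π/ω_d = 0.249 s.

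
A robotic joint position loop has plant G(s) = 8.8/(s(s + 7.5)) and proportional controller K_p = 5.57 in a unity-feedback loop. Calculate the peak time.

Closed-loop characteristic equation: s² + 7.5s + 49.02 = 0, so ω_n = 7.001 rad/s and ζ = 7.5/(2·7.001) = 0.5356.
Damped frequency ω_d = ω_n√(1−ζ²) = 5.912 rad/s, so peak time T_p = π/ω_d = 0.531 s.

T_p = 0.531 s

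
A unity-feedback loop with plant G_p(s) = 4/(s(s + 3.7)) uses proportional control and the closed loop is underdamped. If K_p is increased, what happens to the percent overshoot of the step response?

increase

ζ = 3.7/(2√(4K_p)) decreases as K_p grows; lower damping means more overshoot.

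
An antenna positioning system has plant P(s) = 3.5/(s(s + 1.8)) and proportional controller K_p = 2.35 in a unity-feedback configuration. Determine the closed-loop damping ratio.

1 + K_p·P(s) = 0 gives s² + 1.8s + 8.225 = 0.
So ω_n² = 8.225 ⇒ ω_n = 2.868 rad/s, and ζ = 1.8/(2ω_n) = 0.314.

ζ = 0.314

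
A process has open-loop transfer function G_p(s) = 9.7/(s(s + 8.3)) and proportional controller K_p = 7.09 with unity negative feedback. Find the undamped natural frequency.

1 + K_p·G_p(s) = 0 gives s² + 8.3s + 68.77 = 0.
So ω_n² = 68.77 ⇒ ω_n = 8.293 rad/s, and ζ = 8.3/(2ω_n) = 0.5.

ω_n = 8.29 rad/s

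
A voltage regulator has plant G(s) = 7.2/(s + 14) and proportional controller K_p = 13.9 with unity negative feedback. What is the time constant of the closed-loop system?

τ = 0.00877 s

Closed-loop transfer function: T(s) = K_p·G(s)/(1 + K_p·G(s)) = 100.1/(s + 14 + 100.1) = 100.1/(s + 114.1).
Time constant τ = 1/114.1 = 0.00877 s.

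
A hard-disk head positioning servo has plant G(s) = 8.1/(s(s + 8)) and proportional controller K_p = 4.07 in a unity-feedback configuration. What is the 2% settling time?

T_s ≈ 1 s

From 1 + K_pG(s) = 0: s² + 8s + 32.97 = 0 ⇒ ω_n = 5.742, ζ = 0.6967.
2% settling time T_s ≈ 4/(ζω_n) = 4/4 = 1 s.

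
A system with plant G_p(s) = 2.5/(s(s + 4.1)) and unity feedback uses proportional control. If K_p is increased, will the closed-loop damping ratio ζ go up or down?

decrease

ζ = 4.1/(2√(2.5K_p)); increasing K_p raises the denominator, so ζ falls.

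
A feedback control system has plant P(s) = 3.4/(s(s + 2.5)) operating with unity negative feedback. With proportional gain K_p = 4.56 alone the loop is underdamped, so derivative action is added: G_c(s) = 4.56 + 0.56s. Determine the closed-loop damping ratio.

Forward path: (4.56 + 0.56s)·3.4/(s(s+2.5)). The closed-loop characteristic equation is s² + (2.5 + 3.4·0.56)s + 3.4·4.56 = 0.
That is s² + 4.404s + 15.5 = 0, so ω_n = 3.938 rad/s and ζ = 4.404/(2·3.938) = 0.5592.

ζ = 0.559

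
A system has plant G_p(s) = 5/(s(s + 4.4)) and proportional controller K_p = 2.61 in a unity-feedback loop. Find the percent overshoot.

8.96%

From 1 + K_pG_p(s) = 0: s² + 4.4s + 13.05 = 0 ⇒ ω_n = 3.612, ζ = 0.609.
%OS = 100·exp(−πζ/√(1−ζ²)) = 100·exp(−π·0.609/√0.6291) = 8.96%.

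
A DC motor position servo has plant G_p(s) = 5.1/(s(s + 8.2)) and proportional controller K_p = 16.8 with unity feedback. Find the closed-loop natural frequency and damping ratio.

ω_n = 9.26 rad/s, ζ = 0.443

1 + K_p·G_p(s) = 0 gives s² + 8.2s + 85.68 = 0.
So ω_n² = 85.68 ⇒ ω_n = 9.256 rad/s, and ζ = 8.2/(2ω_n) = 0.443.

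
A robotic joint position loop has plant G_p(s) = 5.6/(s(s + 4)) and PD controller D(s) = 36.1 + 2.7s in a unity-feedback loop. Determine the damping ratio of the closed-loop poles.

ζ = 0.672

Forward path: (36.1 + 2.7s)·5.6/(s(s+4)). The closed-loop characteristic equation is s² + (4 + 5.6·2.7)s + 5.6·36.1 = 0.
That is s² + 19.12s + 202.2 = 0, so ω_n = 14.22 rad/s and ζ = 19.12/(2·14.22) = 0.6724.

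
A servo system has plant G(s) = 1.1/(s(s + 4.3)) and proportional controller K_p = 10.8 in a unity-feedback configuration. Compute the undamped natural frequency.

ω_n = 3.45 rad/s

The closed-loop denominator is s(s+4.3) + 10.8·1.1 = s² + 4.3s + 11.88.
So ω_n² = 11.88 ⇒ ω_n = 3.447 rad/s, and ζ = 4.3/(2ω_n) = 0.624.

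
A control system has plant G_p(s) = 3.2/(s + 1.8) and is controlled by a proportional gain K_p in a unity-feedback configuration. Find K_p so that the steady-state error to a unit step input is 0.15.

K_p = 3.19

The loop is type 0, so e_ss(step) = 1/(1 + K_pos) with K_pos = K_p·G_p(0).
G_p(0) = 1.778. Require 1/(1 + K_p·1.778) = 0.15, so 1 + 1.778·K_p = 6.667.
K_p = (6.667 − 1)/1.778 = 3.19.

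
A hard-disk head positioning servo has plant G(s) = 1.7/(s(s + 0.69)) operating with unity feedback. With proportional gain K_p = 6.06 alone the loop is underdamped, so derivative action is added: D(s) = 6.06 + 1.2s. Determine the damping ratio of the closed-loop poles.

Forward path: (6.06 + 1.2s)·1.7/(s(s+0.69)). The closed-loop characteristic equation is s² + (0.69 + 1.7·1.2)s + 1.7·6.06 = 0.
That is s² + 2.73s + 10.3 = 0, so ω_n = 3.21 rad/s and ζ = 2.73/(2·3.21) = 0.4253.

ζ = 0.425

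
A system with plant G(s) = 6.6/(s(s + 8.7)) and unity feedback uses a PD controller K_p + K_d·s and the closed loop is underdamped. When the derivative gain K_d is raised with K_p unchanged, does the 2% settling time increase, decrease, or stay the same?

decrease

Characteristic equation s² + (8.7 + 6.6K_d)s + 6.6K_p = 0: raising K_d increases ζω_n = (8.7+6.6K_d)/2 while the loop stays underdamped, so T_s ≈ 4/(ζω_n) decreases.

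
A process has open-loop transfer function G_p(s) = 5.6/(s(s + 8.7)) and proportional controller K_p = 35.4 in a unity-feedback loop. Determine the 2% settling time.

T_s ≈ 0.92 s

The closed-loop denominator s² + 8.7s + 198.2 gives ω_n = √198.2 = 14.08 and ζ = 8.7/(2ω_n) = 0.309.
2% settling time T_s ≈ 4/(ζω_n) = 4/4.35 = 0.92 s.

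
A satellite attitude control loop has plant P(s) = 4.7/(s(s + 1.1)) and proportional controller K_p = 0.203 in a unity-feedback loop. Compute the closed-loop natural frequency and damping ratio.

ω_n = 0.977 rad/s, ζ = 0.563

With unity feedback the closed-loop characteristic equation is s² + 1.1s + 0.203·4.7 = s² + 1.1s + 0.9541 = 0.
Matching s² + 2ζω_n s + ω_n²: ω_n = √0.9541 = 0.9768 rad/s and 2ζω_n = 1.1, so ζ = 1.1/(2·0.9768) = 0.563.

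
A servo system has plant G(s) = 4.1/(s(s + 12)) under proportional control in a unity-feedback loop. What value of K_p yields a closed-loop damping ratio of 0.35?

K_p = 71.7

Closed-loop characteristic equation: s² + 12s + K_p·4.1 = 0.
So ω_n = √(4.1K_p) and 2ζω_n = 12, giving ζ = 12/(2√(4.1K_p)).
Setting ζ = 0.35: √(4.1K_p) = 12/(2·0.35) = 17.14, so K_p = 293.9/4.1 = 71.7.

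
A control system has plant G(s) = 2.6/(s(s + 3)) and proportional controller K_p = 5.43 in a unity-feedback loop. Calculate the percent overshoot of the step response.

25.5%

The closed-loop denominator s² + 3s + 14.12 gives ω_n = √14.12 = 3.757 and ζ = 3/(2ω_n) = 0.3992.
%OS = 100·exp(−πζ/√(1−ζ²)) = 100·exp(−π·0.3992/√0.8406) = 25.5%.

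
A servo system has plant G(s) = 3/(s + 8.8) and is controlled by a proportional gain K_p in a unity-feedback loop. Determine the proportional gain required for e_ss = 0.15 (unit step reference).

K_p = 16.6

Steady-state error for a unit step on this type-0 loop is 1/(1 + K_p·G(0)).
G(0) = 0.3409. Require 1/(1 + K_p·0.3409) = 0.15, so 1 + 0.3409·K_p = 6.667.
K_p = (6.667 − 1)/0.3409 = 16.6.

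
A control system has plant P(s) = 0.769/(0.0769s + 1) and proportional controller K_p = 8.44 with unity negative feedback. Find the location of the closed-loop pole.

s = -97.4

Closed loop: T(s) = K_p·P/(1+K_p·P) = 6.49/(0.0769s + 1 + 6.49), with pole at s = −(1 + 6.49)/0.0769 = −97.4.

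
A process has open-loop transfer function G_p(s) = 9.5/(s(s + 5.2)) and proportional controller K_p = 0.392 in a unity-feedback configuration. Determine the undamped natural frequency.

ω_n = 1.93 rad/s

With unity feedback the closed-loop characteristic equation is s² + 5.2s + 0.392·9.5 = s² + 5.2s + 3.724 = 0.
Matching s² + 2ζω_n s + ω_n²: ω_n = √3.724 = 1.93 rad/s and 2ζω_n = 5.2, so ζ = 5.2/(2·1.93) = 1.35.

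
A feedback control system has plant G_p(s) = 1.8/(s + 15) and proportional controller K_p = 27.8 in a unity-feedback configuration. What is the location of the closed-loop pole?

Closed-loop transfer function: T(s) = K_p·G_p(s)/(1 + K_p·G_p(s)) = 50.04/(s + 15 + 50.04) = 50.04/(s + 65.04).
The closed-loop pole is at s = −65.04.

s = -65.04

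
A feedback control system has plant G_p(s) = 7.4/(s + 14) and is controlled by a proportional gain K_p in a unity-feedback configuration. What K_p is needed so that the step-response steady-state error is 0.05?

K_p = 35.9

For a type-0 loop with proportional control, e_ss = 1/(1 + K_p·G_p(0)).
G_p(0) = 0.5286. Require 1/(1 + K_p·0.5286) = 0.05, so 1 + 0.5286·K_p = 20.
K_p = (20 − 1)/0.5286 = 35.9.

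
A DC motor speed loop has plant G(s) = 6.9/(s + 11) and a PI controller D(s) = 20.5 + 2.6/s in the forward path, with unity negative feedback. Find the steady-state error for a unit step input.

0

The open loop D(s)G(s) has a pole at the origin (type 1), so the static position error constant is infinite and e_ss = 1/(1+∞) = 0.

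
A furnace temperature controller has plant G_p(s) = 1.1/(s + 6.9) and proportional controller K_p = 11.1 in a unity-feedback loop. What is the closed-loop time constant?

Closed-loop transfer function: T(s) = K_p·G_p(s)/(1 + K_p·G_p(s)) = 12.21/(s + 6.9 + 12.21) = 12.21/(s + 19.11).
Time constant τ = 1/19.11 = 0.0523 s.

τ = 0.0523 s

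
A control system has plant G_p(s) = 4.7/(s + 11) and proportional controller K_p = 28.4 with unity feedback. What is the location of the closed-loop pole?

Closed-loop transfer function: T(s) = K_p·G_p(s)/(1 + K_p·G_p(s)) = 133.5/(s + 11 + 133.5) = 133.5/(s + 144.5).
The closed-loop pole is at s = −144.5.

s = -144.5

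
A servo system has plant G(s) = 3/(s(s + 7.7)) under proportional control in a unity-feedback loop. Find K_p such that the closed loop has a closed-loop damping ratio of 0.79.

Closed-loop characteristic equation: s² + 7.7s + K_p·3 = 0.
So ω_n = √(3K_p) and 2ζω_n = 7.7, giving ζ = 7.7/(2√(3K_p)).
Setting ζ = 0.79: √(3K_p) = 7.7/(2·0.79) = 4.873, so K_p = 23.75/3 = 7.92.

K_p = 7.92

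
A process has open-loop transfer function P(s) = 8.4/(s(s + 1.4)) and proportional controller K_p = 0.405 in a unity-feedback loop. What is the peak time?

From 1 + K_pP(s) = 0: s² + 1.4s + 3.402 = 0 ⇒ ω_n = 1.844, ζ = 0.3795.
Damped frequency ω_d = ω_n√(1−ζ²) = 1.706 rad/s, so peak time T_p = π/ω_d = 1.84 s.

T_p = 1.84 s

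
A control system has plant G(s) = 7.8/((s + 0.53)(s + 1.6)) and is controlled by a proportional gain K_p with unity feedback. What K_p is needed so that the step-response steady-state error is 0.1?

Steady-state error for a unit step on this type-0 loop is 1/(1 + K_p·G(0)).
G(0) = 9.198. Require 1/(1 + K_p·9.198) = 0.1, so 1 + 9.198·K_p = 10.
K_p = (10 − 1)/9.198 = 0.978.

K_p = 0.978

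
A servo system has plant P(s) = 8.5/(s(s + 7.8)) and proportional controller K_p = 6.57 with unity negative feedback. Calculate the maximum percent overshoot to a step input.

14.6%

From 1 + K_pP(s) = 0: s² + 7.8s + 55.84 = 0 ⇒ ω_n = 7.473, ζ = 0.5219.
%OS = 100·exp(−πζ/√(1−ζ²)) = 100·exp(−π·0.5219/√0.7276) = 14.6%.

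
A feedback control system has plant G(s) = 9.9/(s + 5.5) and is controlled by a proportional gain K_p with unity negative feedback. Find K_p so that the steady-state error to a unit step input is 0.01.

K_p = 55

For a type-0 loop with proportional control, e_ss = 1/(1 + K_p·G(0)).
G(0) = 1.8. Require 1/(1 + K_p·1.8) = 0.01, so 1 + 1.8·K_p = 100.
K_p = (100 − 1)/1.8 = 55.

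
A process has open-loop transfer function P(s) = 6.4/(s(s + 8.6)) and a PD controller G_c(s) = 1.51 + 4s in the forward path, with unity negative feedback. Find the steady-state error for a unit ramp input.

0.89

The loop has one pole at the origin (type 1). Velocity error constant K_v = lim_{s→0} s·G_c(s)P(s) = 1.51·6.4/8.6 = 1.124.
Steady-state error to a unit ramp: e_ss = 1/K_v = 0.89.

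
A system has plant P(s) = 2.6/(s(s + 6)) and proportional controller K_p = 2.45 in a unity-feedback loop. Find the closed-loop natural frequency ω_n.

ω_n = 2.52 rad/s

1 + K_p·P(s) = 0 gives s² + 6s + 6.37 = 0.
So ω_n² = 6.37 ⇒ ω_n = 2.524 rad/s, and ζ = 6/(2ω_n) = 1.19.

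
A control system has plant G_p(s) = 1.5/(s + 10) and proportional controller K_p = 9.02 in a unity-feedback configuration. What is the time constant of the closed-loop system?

Closed-loop transfer function: T(s) = K_p·G_p(s)/(1 + K_p·G_p(s)) = 13.53/(s + 10 + 13.53) = 13.53/(s + 23.53).
Time constant τ = 1/23.53 = 0.0425 s.

τ = 0.0425 s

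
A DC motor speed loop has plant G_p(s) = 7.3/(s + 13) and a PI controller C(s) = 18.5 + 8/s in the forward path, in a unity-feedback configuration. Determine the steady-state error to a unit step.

The open loop C(s)G_p(s) has a pole at the origin (type 1), so the static position error constant is infinite and e_ss = 1/(1+∞) = 0.

0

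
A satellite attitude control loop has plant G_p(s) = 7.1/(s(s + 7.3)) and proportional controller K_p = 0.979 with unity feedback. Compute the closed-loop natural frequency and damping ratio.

ω_n = 2.64 rad/s, ζ = 1.38

The closed-loop denominator is s(s+7.3) + 0.979·7.1 = s² + 7.3s + 6.951.
So ω_n² = 6.951 ⇒ ω_n = 2.636 rad/s, and ζ = 7.3/(2ω_n) = 1.38.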